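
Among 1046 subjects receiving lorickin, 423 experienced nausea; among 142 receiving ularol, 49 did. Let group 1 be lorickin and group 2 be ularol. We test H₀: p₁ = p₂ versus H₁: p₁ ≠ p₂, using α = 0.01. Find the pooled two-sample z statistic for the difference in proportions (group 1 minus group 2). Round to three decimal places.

z = 1.356

p̂₁ = 423/1046 = 0.40440, p̂₂ = 49/142 = 0.34507.
Pooled p̂ = (423+49)/(1046+142) = 472/1188 = 0.39731.
SE = √(0.239454 × 0.00799828) = 0.04376.
z = (0.40440 − 0.34507)/0.04376 = 0.05933/0.04376 = 1.356.
p-value = 2·P(Z > 1.356) ≈ 0.1752, so at α = 0.01 we fail to reject H₀.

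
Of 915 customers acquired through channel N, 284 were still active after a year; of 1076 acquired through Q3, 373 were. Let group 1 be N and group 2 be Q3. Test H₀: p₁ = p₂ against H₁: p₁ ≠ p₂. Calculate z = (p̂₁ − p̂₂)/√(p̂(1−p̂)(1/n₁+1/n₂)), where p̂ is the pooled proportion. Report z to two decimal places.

p̂₁ = 284/915 ≈ 0.3104, p̂₂ = 373/1076 ≈ 0.3467.
Pooled p̂ = (284+373)/(915+1076) = 657/1991 = 0.3300.
SE = √(p̂(1−p̂)(1/n₁+1/n₂)) = √(0.3300·0.6700·0.00202226) = √(0.000447112) = 0.0211.
z = (0.3104 − 0.3467)/0.0211 = -0.0363/0.0211 = -1.72.
Two-sided p-value ≈ 2·Φ(−1.715) = 0.0863.

z = -1.72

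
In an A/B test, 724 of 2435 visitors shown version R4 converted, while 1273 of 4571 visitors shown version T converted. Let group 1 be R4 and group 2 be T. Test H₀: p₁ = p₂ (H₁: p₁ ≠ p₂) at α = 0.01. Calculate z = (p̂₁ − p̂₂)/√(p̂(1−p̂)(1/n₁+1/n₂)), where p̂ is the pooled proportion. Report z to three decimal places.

p̂₁ = 724/2435 ≈ 0.29733, p̂₂ = 1273/4571 ≈ 0.27849.
Pooled p̂ = (724+1273)/(2435+4571) = 1997/7006 = 0.28504.
SE = √(0.203793 × 0.000629448) = 0.01133.
z = (0.29733 − 0.27849)/0.01133 = 0.01884/0.01133 = 1.663.
p-value = 2·P(Z > 1.663) ≈ 0.0963; since p > α = 0.01, fail to reject H₀.

z = 1.663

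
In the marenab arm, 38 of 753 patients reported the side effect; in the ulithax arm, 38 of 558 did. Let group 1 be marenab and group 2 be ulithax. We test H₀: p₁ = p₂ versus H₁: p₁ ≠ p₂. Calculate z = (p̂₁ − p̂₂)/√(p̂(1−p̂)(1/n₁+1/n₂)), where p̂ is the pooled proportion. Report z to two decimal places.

z = -1.35

p̂₁ = 38/753 = 0.05046, p̂₂ = 38/558 = 0.06810.
Pooled p̂ = (38+38)/(753+558) = 76/1311 = 0.05797.
SE = √(p̂(1−p̂)(1/n₁+1/n₂)) = √(0.05797·0.94203·0.00312014) = √(0.000170392) = 0.01305.
z = (0.05046 − 0.06810)/0.01305 = -0.01764/0.01305 = -1.35.
p-value = 2·P(Z > 1.351) ≈ 0.1767.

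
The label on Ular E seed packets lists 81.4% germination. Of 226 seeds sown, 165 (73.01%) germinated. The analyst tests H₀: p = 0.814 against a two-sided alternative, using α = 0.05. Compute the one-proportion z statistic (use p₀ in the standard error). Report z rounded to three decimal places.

z = -3.242

p̂ = 165/226 = 0.73009.
Standard error under H₀: √(0.814×0.186/226) = 0.02588.
z = (0.73009 − 0.814)/0.02588 = -0.08391/0.02588 = -3.242.
Two-sided p-value ≈ 2·Φ(−3.242) = 0.0012; since p < α = 0.05, reject H₀.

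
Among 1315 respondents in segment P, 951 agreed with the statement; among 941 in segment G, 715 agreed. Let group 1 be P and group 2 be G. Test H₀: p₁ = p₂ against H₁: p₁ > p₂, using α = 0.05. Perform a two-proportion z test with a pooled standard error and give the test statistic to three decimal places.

z = -1.952

p̂₁ = 951/1315 = 0.723194, p̂₂ = 715/941 = 0.759830.
Pooled p̂ = (951+715)/(1315+941) = 1666/2256 = 0.738475.
SE = √(0.19313 × 0.00182316) = 0.018764.
z = (0.723194 − 0.759830)/0.018764 = -0.036636/0.018764 = -1.952.
p-value = P(Z > -1.952) ≈ 0.9746. With α = 0.05, fail to reject H₀.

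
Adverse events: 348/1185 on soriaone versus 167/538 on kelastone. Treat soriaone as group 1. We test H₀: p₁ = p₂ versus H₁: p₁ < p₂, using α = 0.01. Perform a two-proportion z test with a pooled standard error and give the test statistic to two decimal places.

z = -0.70

p̂₁ = 348/1185 ≈ 0.2937, p̂₂ = 167/538 ≈ 0.3104.
Pooled p̂ = (348+167)/(1185+538) = 515/1723 = 0.2989.
SE = √(0.209558 × 0.00270262) = 0.0238.
z = (0.2937 − 0.3104)/0.0238 = -0.0167/0.0238 = -0.70.
p-value = P(Z < -0.703) ≈ 0.2409. With α = 0.01, fail to reject H₀.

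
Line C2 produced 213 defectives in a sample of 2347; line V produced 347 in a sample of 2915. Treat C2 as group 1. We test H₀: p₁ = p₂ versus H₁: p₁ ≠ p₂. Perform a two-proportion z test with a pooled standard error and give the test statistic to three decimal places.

p̂₁ = 213/2347 ≈ 0.090754, p̂₂ = 347/2915 ≈ 0.119039.
Pooled p̂ = (213+347)/(2347+2915) = 560/5262 = 0.106423.
SE = √(0.0950975 × 0.000769129) = 0.008552.
z = (0.090754 − 0.119039)/0.008552 = -0.028285/0.008552 = -3.307.
p-value = 2·P(Z > 3.307) ≈ 0.0009.

z = -3.307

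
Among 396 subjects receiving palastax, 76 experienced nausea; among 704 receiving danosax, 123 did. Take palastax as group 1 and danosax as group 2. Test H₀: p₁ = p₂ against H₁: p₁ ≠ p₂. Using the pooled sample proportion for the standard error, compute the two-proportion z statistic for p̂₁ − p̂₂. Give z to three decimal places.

p̂₁ = 76/396 = 0.19192, p̂₂ = 123/704 = 0.17472.
Pooled p̂ = (76+123)/(396+704) = 199/1100 = 0.18091.
SE = √(p̂(1−p̂)(1/n₁+1/n₂)) = √(0.18091·0.81909·0.00394571) = √(0.000584679) = 0.02418.
z = (0.19192 − 0.17472)/0.02418 = 0.01720/0.02418 = 0.711.
Two-sided p-value ≈ 2·Φ(−0.711) = 0.4768.

z = 0.711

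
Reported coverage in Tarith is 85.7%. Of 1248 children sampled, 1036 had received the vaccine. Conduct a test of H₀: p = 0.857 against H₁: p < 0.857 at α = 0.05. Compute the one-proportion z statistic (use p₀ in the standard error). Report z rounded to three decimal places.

p̂ = 1036/1248 = 0.830128.
Under H₀, SE = √(0.857·0.143/1248) = √(9.81979e-05) = 0.009909.
z = (0.830128 − 0.857)/0.009909 = -0.026872/0.009909 = -2.712.
p-value = P(Z < -2.712) ≈ 0.0033, so at α = 0.05 we reject H₀.

z = -2.712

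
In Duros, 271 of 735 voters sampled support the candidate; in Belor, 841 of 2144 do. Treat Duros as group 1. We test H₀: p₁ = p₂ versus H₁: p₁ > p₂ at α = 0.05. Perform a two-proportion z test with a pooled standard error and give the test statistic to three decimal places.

z = -1.132

p̂₁ = 271/735 ≈ 0.36871, p̂₂ = 841/2144 ≈ 0.39226.
Pooled p̂ = (271+841)/(735+2144) = 1112/2879 = 0.38625.
SE = √(p̂(1−p̂)(1/n₁+1/n₂)) = √(0.38625·0.61375·0.00182696) = √(0.000433099) = 0.02081.
z = (0.36871 − 0.39226)/0.02081 = -0.02355/0.02081 = -1.132.
p-value = P(Z > -1.132) ≈ 0.8711, so at α = 0.05 we fail to reject H₀.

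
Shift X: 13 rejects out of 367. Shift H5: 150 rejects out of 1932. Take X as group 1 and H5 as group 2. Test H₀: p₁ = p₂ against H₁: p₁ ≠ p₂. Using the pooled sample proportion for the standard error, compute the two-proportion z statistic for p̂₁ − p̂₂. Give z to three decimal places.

p̂₁ = 13/367 = 0.035422, p̂₂ = 150/1932 = 0.077640.
Pooled p̂ = (13+150)/(367+1932) = 163/2299 = 0.070900.
SE = √(p̂(1−p̂)(1/n₁+1/n₂)) = √(0.070900·0.929100·0.00324239) = √(0.000213588) = 0.014615.
z = (0.035422 − 0.077640)/0.014615 = -0.042218/0.014615 = -2.889.

z = -2.889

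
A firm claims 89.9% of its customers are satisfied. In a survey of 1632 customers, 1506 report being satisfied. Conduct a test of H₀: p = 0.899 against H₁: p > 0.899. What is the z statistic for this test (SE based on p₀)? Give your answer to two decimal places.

p̂ = 1506/1632 = 0.92279.
Under H₀, SE = √(0.899·0.101/1632) = √(5.56366e-05) = 0.00746.
z = (0.92279 − 0.899)/0.00746 = 0.02379/0.00746 = 3.19.
p-value = P(Z > 3.190) ≈ 0.0007.

z = 3.19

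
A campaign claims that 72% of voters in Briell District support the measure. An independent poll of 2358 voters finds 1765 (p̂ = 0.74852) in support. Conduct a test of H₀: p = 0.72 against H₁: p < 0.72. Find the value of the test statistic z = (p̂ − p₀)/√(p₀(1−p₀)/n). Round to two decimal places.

z = 3.08

p̂ = 1765/2358 ≈ 0.74852.
Standard error under H₀: √(0.72×0.28/2358) = 0.00925.
z = (0.74852 − 0.72)/0.00925 = 0.02852/0.00925 = 3.08.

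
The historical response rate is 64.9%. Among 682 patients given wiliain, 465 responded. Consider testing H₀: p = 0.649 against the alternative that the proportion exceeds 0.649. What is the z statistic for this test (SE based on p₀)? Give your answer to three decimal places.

p̂ = 465/682 ≈ 0.681818.
Under H₀, SE = √(0.649·0.351/682) = √(0.000334016) = 0.018276.
z = (0.681818 − 0.649)/0.018276 = 0.032818/0.018276 = 1.796.
p-value = P(Z > 1.796) ≈ 0.0363.

z = 1.796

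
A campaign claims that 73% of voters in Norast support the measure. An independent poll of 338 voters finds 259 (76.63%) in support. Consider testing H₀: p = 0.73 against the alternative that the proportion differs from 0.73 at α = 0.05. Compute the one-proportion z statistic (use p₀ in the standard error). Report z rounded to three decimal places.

p̂ = 259/338 ≈ 0.76627.
Standard error under H₀: √(0.73×0.27/338) = 0.02415.
z = (0.76627 − 0.73)/0.02415 = 0.03627/0.02415 = 1.502.
p-value = 2·P(Z > 1.502) ≈ 0.1331; since p > α = 0.05, fail to reject H₀.

z = 1.502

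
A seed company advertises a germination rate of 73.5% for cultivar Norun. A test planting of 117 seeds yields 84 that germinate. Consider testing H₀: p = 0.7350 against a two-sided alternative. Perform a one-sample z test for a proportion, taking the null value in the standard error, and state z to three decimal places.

p̂ = 84/117 = 0.71795.
SE = √(p₀(1−p₀)/n) = √(0.19478/117) = 0.04080.
z = (0.71795 − 0.735)/0.04080 = -0.01705/0.04080 = -0.418.

z = -0.418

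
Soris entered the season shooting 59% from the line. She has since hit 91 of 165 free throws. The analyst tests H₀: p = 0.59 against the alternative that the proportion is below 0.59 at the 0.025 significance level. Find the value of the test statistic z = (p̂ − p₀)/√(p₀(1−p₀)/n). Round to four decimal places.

p̂ = 91/165 ≈ 0.551515.
Under H₀, SE = √(0.59·0.41/165) = √(0.00146606) = 0.038289.
z = (0.551515 − 0.59)/0.038289 = -0.038485/0.038289 = -1.0051.
p-value = P(Z < -1.005) ≈ 0.1574, so at α = 0.025 we fail to reject H₀.

z = -1.0051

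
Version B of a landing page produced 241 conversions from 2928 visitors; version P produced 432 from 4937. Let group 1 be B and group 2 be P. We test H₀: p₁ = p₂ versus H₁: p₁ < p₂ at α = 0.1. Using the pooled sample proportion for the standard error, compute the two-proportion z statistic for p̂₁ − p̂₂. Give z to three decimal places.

z = -0.796

p̂₁ = 241/2928 = 0.08231, p̂₂ = 432/4937 = 0.08750.
Pooled p̂ = (241+432)/(2928+4937) = 673/7865 = 0.08557.
SE = √(p̂(1−p̂)(1/n₁+1/n₂)) = √(0.08557·0.91443·0.000544082) = √(4.25728e-05) = 0.00652.
z = (0.08231 − 0.08750)/0.00652 = -0.00519/0.00652 = -0.796.
p-value = P(Z < -0.796) ≈ 0.2130, so at α = 0.1 we fail to reject H₀.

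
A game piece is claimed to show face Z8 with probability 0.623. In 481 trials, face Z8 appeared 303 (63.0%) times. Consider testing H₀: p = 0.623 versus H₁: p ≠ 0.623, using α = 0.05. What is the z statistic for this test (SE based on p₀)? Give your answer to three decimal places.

z = 0.314

p̂ = 303/481 = 0.62994.
SE = √(p₀(1−p₀)/n) = √(0.23487/481) = 0.02210.
z = (0.62994 − 0.623)/0.02210 = 0.00694/0.02210 = 0.314.
p-value = 2·P(Z > 0.314) ≈ 0.7536. With α = 0.05, fail to reject H₀.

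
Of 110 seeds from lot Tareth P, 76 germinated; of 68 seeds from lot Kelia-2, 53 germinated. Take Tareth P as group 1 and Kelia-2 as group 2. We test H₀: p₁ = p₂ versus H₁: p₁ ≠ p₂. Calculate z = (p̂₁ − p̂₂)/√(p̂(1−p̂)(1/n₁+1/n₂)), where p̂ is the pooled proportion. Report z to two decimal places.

p̂₁ = 76/110 ≈ 0.6909, p̂₂ = 53/68 ≈ 0.7794.
Pooled p̂ = (76+53)/(110+68) = 129/178 = 0.7247.
SE = √(p̂(1−p̂)(1/n₁+1/n₂)) = √(0.7247·0.2753·0.0237968) = √(0.00474749) = 0.0689.
z = (0.6909 − 0.7794)/0.0689 = -0.0885/0.0689 = -1.28.

z = -1.28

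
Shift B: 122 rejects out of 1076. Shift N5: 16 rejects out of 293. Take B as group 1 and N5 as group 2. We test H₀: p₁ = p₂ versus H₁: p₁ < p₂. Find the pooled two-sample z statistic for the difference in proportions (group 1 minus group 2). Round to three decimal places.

z = 2.963

p̂₁ = 122/1076 = 0.113383, p̂₂ = 16/293 = 0.054608.
Pooled p̂ = (122+16)/(1076+293) = 138/1369 = 0.100804.
SE = √(p̂(1−p̂)(1/n₁+1/n₂)) = √(0.100804·0.899196·0.00434234) = √(0.000393599) = 0.019839.
z = (0.113383 − 0.054608)/0.019839 = 0.058775/0.019839 = 2.963.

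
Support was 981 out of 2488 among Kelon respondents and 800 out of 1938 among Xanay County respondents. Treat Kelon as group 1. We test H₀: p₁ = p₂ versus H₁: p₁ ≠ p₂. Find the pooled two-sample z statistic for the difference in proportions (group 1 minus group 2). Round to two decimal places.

p̂₁ = 981/2488 = 0.39429, p̂₂ = 800/1938 = 0.41280.
Pooled p̂ = (981+800)/(2488+1938) = 1781/4426 = 0.40239.
SE = √(0.240473 × 0.000917925) = 0.01486.
z = (0.39429 − 0.41280)/0.01486 = -0.01851/0.01486 = -1.25.
p-value = 2·P(Z > 1.245) ≈ 0.2130.

z = -1.25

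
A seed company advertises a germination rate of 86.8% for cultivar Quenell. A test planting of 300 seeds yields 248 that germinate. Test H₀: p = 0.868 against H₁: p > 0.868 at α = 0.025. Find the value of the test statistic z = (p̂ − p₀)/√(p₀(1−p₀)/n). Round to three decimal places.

p̂ = 248/300 = 0.82667.
Under H₀, SE = √(0.868·0.132/300) = √(0.00038192) = 0.01954.
z = (0.82667 − 0.868)/0.01954 = -0.04133/0.01954 = -2.115.
p-value = P(Z > -2.115) ≈ 0.9828; since p > α = 0.025, fail to reject H₀.

z = -2.115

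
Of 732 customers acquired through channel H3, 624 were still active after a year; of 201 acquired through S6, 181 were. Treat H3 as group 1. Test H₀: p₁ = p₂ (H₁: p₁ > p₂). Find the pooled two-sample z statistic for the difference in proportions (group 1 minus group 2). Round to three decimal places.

z = -1.753

p̂₁ = 624/732 = 0.85246, p̂₂ = 181/201 = 0.90050.
Pooled p̂ = (624+181)/(732+201) = 805/933 = 0.86281.
SE = √(p̂(1−p̂)(1/n₁+1/n₂)) = √(0.86281·0.13719·0.00634124) = √(0.000750615) = 0.02740.
z = (0.85246 − 0.90050)/0.02740 = -0.04804/0.02740 = -1.753.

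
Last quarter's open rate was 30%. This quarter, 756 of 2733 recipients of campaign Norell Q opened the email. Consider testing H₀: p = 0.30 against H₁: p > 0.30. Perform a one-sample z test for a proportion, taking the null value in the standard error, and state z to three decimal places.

p̂ = 756/2733 ≈ 0.276619.
SE = √(p₀(1−p₀)/n) = √(0.21/2733) = 0.008766.
z = (0.276619 − 0.3)/0.008766 = -0.023381/0.008766 = -2.667.

z = -2.667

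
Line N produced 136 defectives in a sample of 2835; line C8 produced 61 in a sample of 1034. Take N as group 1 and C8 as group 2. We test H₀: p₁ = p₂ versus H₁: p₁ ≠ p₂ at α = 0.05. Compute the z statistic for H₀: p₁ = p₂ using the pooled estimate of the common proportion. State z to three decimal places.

p̂₁ = 136/2835 ≈ 0.047972, p̂₂ = 61/1034 ≈ 0.058994.
Pooled p̂ = (136+61)/(2835+1034) = 197/3869 = 0.050918.
SE = √(p̂(1−p̂)(1/n₁+1/n₂)) = √(0.050918·0.949082·0.00131985) = √(6.37818e-05) = 0.007986.
z = (0.047972 − 0.058994)/0.007986 = -0.011022/0.007986 = -1.380.
p-value = 2·P(Z > 1.380) ≈ 0.1675; since p > α = 0.05, fail to reject H₀.

z = -1.380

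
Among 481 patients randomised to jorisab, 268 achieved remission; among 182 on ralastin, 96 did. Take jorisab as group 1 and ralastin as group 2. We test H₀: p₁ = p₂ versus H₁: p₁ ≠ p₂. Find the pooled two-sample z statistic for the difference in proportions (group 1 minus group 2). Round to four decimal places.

p̂₁ = 268/481 ≈ 0.557173, p̂₂ = 96/182 ≈ 0.527473.
Pooled p̂ = (268+96)/(481+182) = 364/663 = 0.549020.
SE = √(p̂(1−p̂)(1/n₁+1/n₂)) = √(0.549020·0.450980·0.00757351) = √(0.00187518) = 0.043303.
z = (0.557173 − 0.527473)/0.043303 = 0.029700/0.043303 = 0.6859.
Two-sided p-value ≈ 2·Φ(−0.686) = 0.4928.

z = 0.6859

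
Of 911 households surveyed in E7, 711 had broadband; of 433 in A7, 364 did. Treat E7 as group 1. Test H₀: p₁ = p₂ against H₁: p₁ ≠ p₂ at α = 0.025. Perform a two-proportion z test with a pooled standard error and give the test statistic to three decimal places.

z = -2.577

p̂₁ = 711/911 ≈ 0.780461, p̂₂ = 364/433 ≈ 0.840647.
Pooled p̂ = (711+364)/(911+433) = 1075/1344 = 0.799851.
SE = √(0.160089 × 0.00340716) = 0.023355.
z = (0.780461 − 0.840647)/0.023355 = -0.060186/0.023355 = -2.577.
p-value = 2·P(Z > 2.577) ≈ 0.0100; since p < α = 0.025, reject H₀.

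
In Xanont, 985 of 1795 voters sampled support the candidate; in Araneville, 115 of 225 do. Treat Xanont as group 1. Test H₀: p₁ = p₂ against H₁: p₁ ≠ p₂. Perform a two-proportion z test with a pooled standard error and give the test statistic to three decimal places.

z = 1.069

p̂₁ = 985/1795 = 0.54875, p̂₂ = 115/225 = 0.51111.
Pooled p̂ = (985+115)/(1795+225) = 1100/2020 = 0.54455.
SE = √(p̂(1−p̂)(1/n₁+1/n₂)) = √(0.54455·0.45545·0.00500155) = √(0.00124046) = 0.03522.
z = (0.54875 − 0.51111)/0.03522 = 0.03764/0.03522 = 1.069.
p-value = 2·P(Z > 1.069) ≈ 0.2853.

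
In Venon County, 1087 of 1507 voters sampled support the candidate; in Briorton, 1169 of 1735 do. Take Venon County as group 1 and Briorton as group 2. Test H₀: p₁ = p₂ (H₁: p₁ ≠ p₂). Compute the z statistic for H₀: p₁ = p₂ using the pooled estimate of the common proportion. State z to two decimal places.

p̂₁ = 1087/1507 ≈ 0.7213, p̂₂ = 1169/1735 ≈ 0.6738.
Pooled p̂ = (1087+1169)/(1507+1735) = 2256/3242 = 0.6959.
SE = √(0.211636 × 0.00123994) = 0.0162.
z = (0.7213 − 0.6738)/0.0162 = 0.0475/0.0162 = 2.93.
Two-sided p-value ≈ 2·Φ(−2.934) = 0.0033.

z = 2.93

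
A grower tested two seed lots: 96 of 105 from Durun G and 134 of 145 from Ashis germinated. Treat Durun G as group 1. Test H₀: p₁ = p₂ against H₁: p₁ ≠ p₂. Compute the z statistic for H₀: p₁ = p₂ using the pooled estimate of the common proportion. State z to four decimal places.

p̂₁ = 96/105 = 0.914286, p̂₂ = 134/145 = 0.924138.
Pooled p̂ = (96+134)/(105+145) = 230/250 = 0.920000.
SE = √(p̂(1−p̂)(1/n₁+1/n₂)) = √(0.920000·0.080000·0.0164204) = √(0.00120854) = 0.034764.
z = (0.914286 − 0.924138)/0.034764 = -0.009852/0.034764 = -0.2834.
p-value = 2·P(Z > 0.283) ≈ 0.7769.

z = -0.2834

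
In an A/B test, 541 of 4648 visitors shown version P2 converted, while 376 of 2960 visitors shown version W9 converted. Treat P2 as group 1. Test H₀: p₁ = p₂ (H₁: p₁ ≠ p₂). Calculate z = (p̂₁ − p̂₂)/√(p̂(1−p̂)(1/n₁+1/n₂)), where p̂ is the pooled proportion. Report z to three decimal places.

z = -1.389

p̂₁ = 541/4648 ≈ 0.11639, p̂₂ = 376/2960 ≈ 0.12703.
Pooled p̂ = (541+376)/(4648+2960) = 917/7608 = 0.12053.
SE = √(p̂(1−p̂)(1/n₁+1/n₂)) = √(0.12053·0.87947·0.000552984) = √(5.86181e-05) = 0.00766.
z = (0.11639 − 0.12703)/0.00766 = -0.01064/0.00766 = -1.389.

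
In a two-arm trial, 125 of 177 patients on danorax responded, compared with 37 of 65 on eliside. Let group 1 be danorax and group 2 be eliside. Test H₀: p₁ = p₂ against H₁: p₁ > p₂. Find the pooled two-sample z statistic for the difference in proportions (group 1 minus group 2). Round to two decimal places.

z = 2.01

p̂₁ = 125/177 ≈ 0.7062, p̂₂ = 37/65 ≈ 0.5692.
Pooled p̂ = (125+37)/(177+65) = 162/242 = 0.6694.
SE = √(0.221296 × 0.0210343) = 0.0682.
z = (0.7062 − 0.5692)/0.0682 = 0.1370/0.0682 = 2.01.
p-value = P(Z > 2.008) ≈ 0.0223.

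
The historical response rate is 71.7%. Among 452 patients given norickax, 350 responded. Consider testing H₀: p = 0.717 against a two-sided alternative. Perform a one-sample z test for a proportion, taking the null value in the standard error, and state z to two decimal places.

z = 2.71

p̂ = 350/452 ≈ 0.77434.
Under H₀, SE = √(0.717·0.283/452) = √(0.000448918) = 0.02119.
z = (0.77434 − 0.717)/0.02119 = 0.05734/0.02119 = 2.71.
p-value = 2·P(Z > 2.706) ≈ 0.0068.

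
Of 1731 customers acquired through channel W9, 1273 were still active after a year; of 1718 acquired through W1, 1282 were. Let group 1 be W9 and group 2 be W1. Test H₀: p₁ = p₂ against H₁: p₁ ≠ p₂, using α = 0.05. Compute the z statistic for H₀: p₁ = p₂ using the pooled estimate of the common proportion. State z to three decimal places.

p̂₁ = 1273/1731 = 0.735413, p̂₂ = 1282/1718 = 0.746217.
Pooled p̂ = (1273+1282)/(1731+1718) = 2555/3449 = 0.740794.
SE = √(p̂(1−p̂)(1/n₁+1/n₂)) = √(0.740794·0.259206·0.00115977) = √(0.000222697) = 0.014923.
z = (0.735413 − 0.746217)/0.014923 = -0.010804/0.014923 = -0.724.
Two-sided p-value ≈ 2·Φ(−0.724) = 0.4691, so at α = 0.05 we fail to reject H₀.

z = -0.724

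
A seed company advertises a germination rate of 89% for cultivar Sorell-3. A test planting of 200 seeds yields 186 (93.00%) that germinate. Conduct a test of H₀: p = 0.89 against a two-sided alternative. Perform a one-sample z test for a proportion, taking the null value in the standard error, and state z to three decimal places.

z = 1.808

p̂ = 186/200 = 0.93000.
Standard error under H₀: √(0.89×0.11/200) = 0.02212.
z = (0.93000 − 0.89)/0.02212 = 0.04000/0.02212 = 1.808.
Two-sided p-value ≈ 2·Φ(−1.808) = 0.0706.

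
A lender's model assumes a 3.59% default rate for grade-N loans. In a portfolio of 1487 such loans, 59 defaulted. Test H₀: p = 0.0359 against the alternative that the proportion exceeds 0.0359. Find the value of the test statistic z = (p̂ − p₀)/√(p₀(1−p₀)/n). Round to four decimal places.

p̂ = 59/1487 ≈ 0.0396772.
Standard error under H₀: √(0.0359×0.9641/1487) = 0.0048245.
z = (0.0396772 − 0.0359)/0.0048245 = 0.0037772/0.0048245 = 0.7829.
p-value = P(Z > 0.783) ≈ 0.2168.

z = 0.7829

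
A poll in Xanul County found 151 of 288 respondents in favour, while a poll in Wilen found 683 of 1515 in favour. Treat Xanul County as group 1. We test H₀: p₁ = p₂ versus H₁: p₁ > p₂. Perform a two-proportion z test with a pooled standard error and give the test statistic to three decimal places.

z = 2.293

p̂₁ = 151/288 = 0.52431, p̂₂ = 683/1515 = 0.45083.
Pooled p̂ = (151+683)/(288+1515) = 834/1803 = 0.46256.
SE = √(p̂(1−p̂)(1/n₁+1/n₂)) = √(0.46256·0.53744·0.00413229) = √(0.00102728) = 0.03205.
z = (0.52431 − 0.45083)/0.03205 = 0.07348/0.03205 = 2.293.
p-value = P(Z > 2.293) ≈ 0.0109.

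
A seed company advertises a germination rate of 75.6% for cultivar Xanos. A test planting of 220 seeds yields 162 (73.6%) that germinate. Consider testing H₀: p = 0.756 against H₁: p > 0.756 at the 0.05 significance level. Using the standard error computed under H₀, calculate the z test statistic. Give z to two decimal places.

z = -0.68

p̂ = 162/220 ≈ 0.7364.
Standard error under H₀: √(0.756×0.244/220) = 0.0290.
z = (0.7364 − 0.756)/0.0290 = -0.0196/0.0290 = -0.68.
p-value = P(Z > -0.678) ≈ 0.7512, so at α = 0.05 we fail to reject H₀.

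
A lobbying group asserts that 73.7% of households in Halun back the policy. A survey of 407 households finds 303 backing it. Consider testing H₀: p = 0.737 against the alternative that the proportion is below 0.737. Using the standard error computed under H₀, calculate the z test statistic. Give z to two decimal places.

p̂ = 303/407 ≈ 0.7445.
Standard error under H₀: √(0.737×0.263/407) = 0.0218.
z = (0.7445 − 0.737)/0.0218 = 0.0075/0.0218 = 0.34.
p-value = P(Z < 0.342) ≈ 0.6340.

z = 0.34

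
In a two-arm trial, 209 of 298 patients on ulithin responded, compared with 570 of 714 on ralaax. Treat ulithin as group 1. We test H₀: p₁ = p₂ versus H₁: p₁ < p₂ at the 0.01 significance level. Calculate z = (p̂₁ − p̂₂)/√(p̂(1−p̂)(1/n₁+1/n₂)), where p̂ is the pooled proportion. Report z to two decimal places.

p̂₁ = 209/298 ≈ 0.7013, p̂₂ = 570/714 ≈ 0.7983.
Pooled p̂ = (209+570)/(298+714) = 779/1012 = 0.7698.
SE = √(0.177228 × 0.00475626) = 0.0290.
z = (0.7013 − 0.7983)/0.0290 = -0.0970/0.0290 = -3.34.
p-value = P(Z < -3.340) ≈ 0.0004; since p < α = 0.01, reject H₀.

z = -3.34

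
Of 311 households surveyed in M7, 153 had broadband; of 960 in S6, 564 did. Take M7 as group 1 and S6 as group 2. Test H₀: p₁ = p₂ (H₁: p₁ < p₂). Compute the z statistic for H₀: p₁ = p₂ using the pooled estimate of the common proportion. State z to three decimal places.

p̂₁ = 153/311 = 0.49196, p̂₂ = 564/960 = 0.58750.
Pooled p̂ = (153+564)/(311+960) = 717/1271 = 0.56412.
SE = √(0.245888 × 0.0042571) = 0.03235.
z = (0.49196 − 0.58750)/0.03235 = -0.09554/0.03235 = -2.953.
p-value = P(Z < -2.953) ≈ 0.0016.

z = -2.953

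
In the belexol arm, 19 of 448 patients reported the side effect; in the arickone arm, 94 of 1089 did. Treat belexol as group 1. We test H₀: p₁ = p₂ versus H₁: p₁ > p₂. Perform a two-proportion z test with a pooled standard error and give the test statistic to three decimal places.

z = -2.997

p̂₁ = 19/448 ≈ 0.04241, p̂₂ = 94/1089 ≈ 0.08632.
Pooled p̂ = (19+94)/(448+1089) = 113/1537 = 0.07352.
SE = √(0.0681147 × 0.00315042) = 0.01465.
z = (0.04241 − 0.08632)/0.01465 = -0.04391/0.01465 = -2.997.
p-value = P(Z > -2.997) ≈ 0.9986.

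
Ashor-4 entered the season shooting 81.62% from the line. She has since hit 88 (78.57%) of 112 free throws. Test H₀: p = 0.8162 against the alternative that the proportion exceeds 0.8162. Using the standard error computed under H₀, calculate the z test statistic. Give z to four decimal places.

z = -0.8330

p̂ = 88/112 ≈ 0.785714.
Under H₀, SE = √(0.8162·0.1838/112) = √(0.00133944) = 0.036598.
z = (0.785714 − 0.8162)/0.036598 = -0.030486/0.036598 = -0.8330.
p-value = P(Z > -0.833) ≈ 0.7976.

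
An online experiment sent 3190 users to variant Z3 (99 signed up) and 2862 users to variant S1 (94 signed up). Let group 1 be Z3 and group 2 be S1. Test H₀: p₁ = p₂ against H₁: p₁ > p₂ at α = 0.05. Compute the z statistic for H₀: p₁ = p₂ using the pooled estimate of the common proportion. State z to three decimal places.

z = -0.400

p̂₁ = 99/3190 ≈ 0.03103, p̂₂ = 94/2862 ≈ 0.03284.
Pooled p̂ = (99+94)/(3190+2862) = 193/6052 = 0.03189.
SE = √(p̂(1−p̂)(1/n₁+1/n₂)) = √(0.03189·0.96811·0.000662886) = √(2.04655e-05) = 0.00452.
z = (0.03103 − 0.03284)/0.00452 = -0.00181/0.00452 = -0.400.
p-value = P(Z > -0.400) ≈ 0.6554, so at α = 0.05 we fail to reject H₀.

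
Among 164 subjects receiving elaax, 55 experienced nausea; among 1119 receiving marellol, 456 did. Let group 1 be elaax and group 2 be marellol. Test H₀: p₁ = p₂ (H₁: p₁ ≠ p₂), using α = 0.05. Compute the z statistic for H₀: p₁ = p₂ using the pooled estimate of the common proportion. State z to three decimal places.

z = -1.762

p̂₁ = 55/164 = 0.335366, p̂₂ = 456/1119 = 0.407507.
Pooled p̂ = (55+456)/(164+1119) = 511/1283 = 0.398285.
SE = √(p̂(1−p̂)(1/n₁+1/n₂)) = √(0.398285·0.601715·0.00699122) = √(0.00167547) = 0.040933.
z = (0.335366 − 0.407507)/0.040933 = -0.072141/0.040933 = -1.762.
p-value = 2·P(Z > 1.762) ≈ 0.0780; since p > α = 0.05, fail to reject H₀.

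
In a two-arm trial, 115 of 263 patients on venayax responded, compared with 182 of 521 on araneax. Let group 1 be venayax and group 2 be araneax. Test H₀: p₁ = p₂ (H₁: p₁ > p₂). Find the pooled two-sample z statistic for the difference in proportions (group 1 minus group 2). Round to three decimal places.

z = 2.396

p̂₁ = 115/263 ≈ 0.437262, p̂₂ = 182/521 ≈ 0.349328.
Pooled p̂ = (115+182)/(263+521) = 297/784 = 0.378827.
SE = √(p̂(1−p̂)(1/n₁+1/n₂)) = √(0.378827·0.621173·0.00572167) = √(0.00134641) = 0.036693.
z = (0.437262 − 0.349328)/0.036693 = 0.087934/0.036693 = 2.396.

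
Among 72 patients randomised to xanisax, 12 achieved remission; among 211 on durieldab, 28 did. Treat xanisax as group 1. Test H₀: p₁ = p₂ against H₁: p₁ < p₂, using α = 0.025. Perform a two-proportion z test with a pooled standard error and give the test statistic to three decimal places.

p̂₁ = 12/72 ≈ 0.16667, p̂₂ = 28/211 ≈ 0.13270.
Pooled p̂ = (12+28)/(72+211) = 40/283 = 0.14134.
SE = √(p̂(1−p̂)(1/n₁+1/n₂)) = √(0.14134·0.85866·0.0186282) = √(0.00226081) = 0.04755.
z = (0.16667 − 0.13270)/0.04755 = 0.03397/0.04755 = 0.714.
p-value = P(Z < 0.714) ≈ 0.7625. With α = 0.025, fail to reject H₀.

z = 0.714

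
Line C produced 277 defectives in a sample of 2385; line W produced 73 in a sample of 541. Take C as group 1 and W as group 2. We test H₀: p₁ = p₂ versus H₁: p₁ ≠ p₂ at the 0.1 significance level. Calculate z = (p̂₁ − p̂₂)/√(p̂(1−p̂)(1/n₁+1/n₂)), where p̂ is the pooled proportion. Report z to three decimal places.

p̂₁ = 277/2385 ≈ 0.116143, p̂₂ = 73/541 ≈ 0.134935.
Pooled p̂ = (277+73)/(2385+541) = 350/2926 = 0.119617.
SE = √(p̂(1−p̂)(1/n₁+1/n₂)) = √(0.119617·0.880383·0.00226772) = √(0.000238811) = 0.015454.
z = (0.116143 − 0.134935)/0.015454 = -0.018792/0.015454 = -1.216.
Two-sided p-value ≈ 2·Φ(−1.216) = 0.2240. With α = 0.1, fail to reject H₀.

z = -1.216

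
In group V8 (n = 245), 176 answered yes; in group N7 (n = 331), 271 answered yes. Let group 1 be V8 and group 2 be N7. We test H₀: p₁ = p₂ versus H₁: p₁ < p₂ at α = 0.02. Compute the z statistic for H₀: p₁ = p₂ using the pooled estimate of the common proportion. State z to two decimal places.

p̂₁ = 176/245 ≈ 0.7184, p̂₂ = 271/331 ≈ 0.8187.
Pooled p̂ = (176+271)/(245+331) = 447/576 = 0.7760.
SE = √(0.173801 × 0.00710278) = 0.0351.
z = (0.7184 − 0.8187)/0.0351 = -0.1003/0.0351 = -2.86.
p-value = P(Z < -2.857) ≈ 0.0021, so at α = 0.02 we reject H₀.

z = -2.86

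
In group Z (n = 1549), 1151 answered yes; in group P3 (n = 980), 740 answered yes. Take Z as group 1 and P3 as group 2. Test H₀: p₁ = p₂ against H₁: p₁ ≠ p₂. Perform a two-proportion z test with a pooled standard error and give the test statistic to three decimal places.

p̂₁ = 1151/1549 = 0.74306, p̂₂ = 740/980 = 0.75510.
Pooled p̂ = (1151+740)/(1549+980) = 1891/2529 = 0.74773.
SE = √(p̂(1−p̂)(1/n₁+1/n₂)) = √(0.74773·0.25227·0.00166599) = √(0.000314258) = 0.01773.
z = (0.74306 − 0.75510)/0.01773 = -0.01204/0.01773 = -0.679.

z = -0.679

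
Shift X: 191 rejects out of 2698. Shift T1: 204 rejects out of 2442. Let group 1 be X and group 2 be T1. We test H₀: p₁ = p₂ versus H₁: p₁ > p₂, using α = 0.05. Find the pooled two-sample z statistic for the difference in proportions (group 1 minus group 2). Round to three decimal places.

p̂₁ = 191/2698 = 0.070793, p̂₂ = 204/2442 = 0.083538.
Pooled p̂ = (191+204)/(2698+2442) = 395/5140 = 0.076848.
SE = √(p̂(1−p̂)(1/n₁+1/n₂)) = √(0.076848·0.923152·0.000780145) = √(5.53455e-05) = 0.007439.
z = (0.070793 − 0.083538)/0.007439 = -0.012745/0.007439 = -1.713.
p-value = P(Z > -1.713) ≈ 0.9567; since p > α = 0.05, fail to reject H₀.

z = -1.713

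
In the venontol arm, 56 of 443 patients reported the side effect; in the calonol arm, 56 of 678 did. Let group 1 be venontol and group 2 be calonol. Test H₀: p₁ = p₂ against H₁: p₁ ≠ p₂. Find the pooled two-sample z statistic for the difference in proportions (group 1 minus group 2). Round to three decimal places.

p̂₁ = 56/443 ≈ 0.126411, p̂₂ = 56/678 ≈ 0.082596.
Pooled p̂ = (56+56)/(443+678) = 112/1121 = 0.099911.
SE = √(0.0899286 × 0.00373226) = 0.018320.
z = (0.126411 − 0.082596)/0.018320 = 0.043815/0.018320 = 2.392.
p-value = 2·P(Z > 2.392) ≈ 0.0168.

z = 2.392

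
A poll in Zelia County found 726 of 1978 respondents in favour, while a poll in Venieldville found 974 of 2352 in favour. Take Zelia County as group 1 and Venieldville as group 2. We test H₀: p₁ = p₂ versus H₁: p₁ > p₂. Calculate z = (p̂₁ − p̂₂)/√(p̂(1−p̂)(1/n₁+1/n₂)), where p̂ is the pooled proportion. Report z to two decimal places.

p̂₁ = 726/1978 ≈ 0.3670, p̂₂ = 974/2352 ≈ 0.4141.
Pooled p̂ = (726+974)/(1978+2352) = 1700/4330 = 0.3926.
SE = √(0.238467 × 0.000930731) = 0.0149.
z = (0.3670 − 0.4141)/0.0149 = -0.0471/0.0149 = -3.16.
p-value = P(Z > -3.160) ≈ 0.9992.

z = -3.16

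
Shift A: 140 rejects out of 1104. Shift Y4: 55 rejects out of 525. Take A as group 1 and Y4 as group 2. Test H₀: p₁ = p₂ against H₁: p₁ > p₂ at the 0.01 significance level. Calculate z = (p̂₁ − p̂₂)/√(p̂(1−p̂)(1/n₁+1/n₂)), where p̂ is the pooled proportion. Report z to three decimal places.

z = 1.281

p̂₁ = 140/1104 = 0.12681, p̂₂ = 55/525 = 0.10476.
Pooled p̂ = (140+55)/(1104+525) = 195/1629 = 0.11971.
SE = √(p̂(1−p̂)(1/n₁+1/n₂)) = √(0.11971·0.88029·0.00281056) = √(0.000296165) = 0.01721.
z = (0.12681 − 0.10476)/0.01721 = 0.02205/0.01721 = 1.281.
p-value = P(Z > 1.281) ≈ 0.1001. With α = 0.01, fail to reject H₀.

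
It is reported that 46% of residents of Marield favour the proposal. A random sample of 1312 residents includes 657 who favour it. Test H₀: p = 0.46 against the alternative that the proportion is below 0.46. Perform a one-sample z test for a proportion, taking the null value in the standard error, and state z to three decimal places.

p̂ = 657/1312 ≈ 0.50076.
Standard error under H₀: √(0.46×0.54/1312) = 0.01376.
z = (0.50076 − 0.46)/0.01376 = 0.04076/0.01376 = 2.962.

z = 2.962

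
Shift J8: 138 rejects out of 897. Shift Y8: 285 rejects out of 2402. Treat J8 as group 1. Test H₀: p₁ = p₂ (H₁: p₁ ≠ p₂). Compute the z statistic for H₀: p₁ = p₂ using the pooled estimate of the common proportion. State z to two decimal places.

p̂₁ = 138/897 = 0.15385, p̂₂ = 285/2402 = 0.11865.
Pooled p̂ = (138+285)/(897+2402) = 423/3299 = 0.12822.
SE = √(0.11178 × 0.00153115) = 0.01308.
z = (0.15385 − 0.11865)/0.01308 = 0.03520/0.01308 = 2.69.
Two-sided p-value ≈ 2·Φ(−2.690) = 0.0071.

z = 2.69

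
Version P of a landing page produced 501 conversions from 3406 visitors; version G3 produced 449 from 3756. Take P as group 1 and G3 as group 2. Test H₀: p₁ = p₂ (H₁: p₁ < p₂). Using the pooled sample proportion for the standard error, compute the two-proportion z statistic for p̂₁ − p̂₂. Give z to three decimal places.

p̂₁ = 501/3406 ≈ 0.147093, p̂₂ = 449/3756 ≈ 0.119542.
Pooled p̂ = (501+449)/(3406+3756) = 950/7162 = 0.132645.
SE = √(0.11505 × 0.00055984) = 0.008026.
z = (0.147093 − 0.119542)/0.008026 = 0.027551/0.008026 = 3.433.
p-value = P(Z < 3.433) ≈ 0.9997.

z = 3.433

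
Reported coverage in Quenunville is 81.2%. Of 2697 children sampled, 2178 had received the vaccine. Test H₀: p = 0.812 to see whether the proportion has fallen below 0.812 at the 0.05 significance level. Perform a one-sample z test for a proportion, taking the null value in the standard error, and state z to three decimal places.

p̂ = 2178/2697 = 0.80756.
SE = √(p₀(1−p₀)/n) = √(0.15266/2697) = 0.00752.
z = (0.80756 − 0.812)/0.00752 = -0.00444/0.00752 = -0.590.
p-value = P(Z < -0.590) ≈ 0.2777; since p > α = 0.05, fail to reject H₀.

z = -0.590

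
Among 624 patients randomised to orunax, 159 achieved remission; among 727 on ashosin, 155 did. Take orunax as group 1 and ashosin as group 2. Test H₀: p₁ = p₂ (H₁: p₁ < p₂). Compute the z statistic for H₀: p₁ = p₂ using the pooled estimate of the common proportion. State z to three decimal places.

z = 1.805

p̂₁ = 159/624 = 0.25481, p̂₂ = 155/727 = 0.21320.
Pooled p̂ = (159+155)/(624+727) = 314/1351 = 0.23242.
SE = √(0.178401 × 0.00297808) = 0.02305.
z = (0.25481 − 0.21320)/0.02305 = 0.04161/0.02305 = 1.805.
p-value = P(Z < 1.805) ≈ 0.9645.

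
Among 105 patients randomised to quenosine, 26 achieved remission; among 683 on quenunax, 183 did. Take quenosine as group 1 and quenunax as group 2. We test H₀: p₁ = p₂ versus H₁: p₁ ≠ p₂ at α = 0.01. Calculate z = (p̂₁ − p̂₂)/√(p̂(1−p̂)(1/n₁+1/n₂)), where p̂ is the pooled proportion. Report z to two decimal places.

p̂₁ = 26/105 ≈ 0.2476, p̂₂ = 183/683 ≈ 0.2679.
Pooled p̂ = (26+183)/(105+683) = 209/788 = 0.2652.
SE = √(p̂(1−p̂)(1/n₁+1/n₂)) = √(0.2652·0.7348·0.0109879) = √(0.00214135) = 0.0463.
z = (0.2476 − 0.2679)/0.0463 = -0.0203/0.0463 = -0.44.
Two-sided p-value ≈ 2·Φ(−0.439) = 0.6606. With α = 0.01, fail to reject H₀.

z = -0.44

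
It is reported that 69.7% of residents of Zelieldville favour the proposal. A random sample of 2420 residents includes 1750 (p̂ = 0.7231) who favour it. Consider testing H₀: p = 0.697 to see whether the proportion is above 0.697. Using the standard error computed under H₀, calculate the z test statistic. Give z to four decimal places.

p̂ = 1750/2420 = 0.7231405.
Standard error under H₀: √(0.697×0.303/2420) = 0.0093418.
z = (0.7231405 − 0.697)/0.0093418 = 0.0261405/0.0093418 = 2.7982.

z = 2.7982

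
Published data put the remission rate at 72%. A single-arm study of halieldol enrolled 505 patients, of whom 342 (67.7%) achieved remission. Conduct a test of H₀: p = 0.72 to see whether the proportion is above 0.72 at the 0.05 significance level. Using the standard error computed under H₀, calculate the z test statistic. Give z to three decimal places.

p̂ = 342/505 ≈ 0.67723.
Under H₀, SE = √(0.72·0.28/505) = √(0.000399208) = 0.01998.
z = (0.67723 − 0.72)/0.01998 = -0.04277/0.01998 = -2.141.
p-value = P(Z > -2.141) ≈ 0.9839. With α = 0.05, fail to reject H₀.

z = -2.141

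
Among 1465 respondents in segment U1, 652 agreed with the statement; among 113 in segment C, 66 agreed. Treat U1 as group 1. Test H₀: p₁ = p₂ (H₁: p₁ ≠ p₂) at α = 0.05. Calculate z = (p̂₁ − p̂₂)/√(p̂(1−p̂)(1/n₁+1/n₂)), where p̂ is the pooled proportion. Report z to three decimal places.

p̂₁ = 652/1465 = 0.44505, p̂₂ = 66/113 = 0.58407.
Pooled p̂ = (652+66)/(1465+113) = 718/1578 = 0.45501.
SE = √(0.247976 × 0.00953215) = 0.04862.
z = (0.44505 − 0.58407)/0.04862 = -0.13902/0.04862 = -2.859.
p-value = 2·P(Z > 2.859) ≈ 0.0042, so at α = 0.05 we reject H₀.

z = -2.859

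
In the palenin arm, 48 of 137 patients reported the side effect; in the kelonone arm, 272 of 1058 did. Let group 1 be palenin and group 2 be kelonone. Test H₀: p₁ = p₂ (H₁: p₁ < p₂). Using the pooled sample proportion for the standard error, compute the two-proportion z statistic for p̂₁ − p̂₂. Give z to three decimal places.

p̂₁ = 48/137 ≈ 0.35036, p̂₂ = 272/1058 ≈ 0.25709.
Pooled p̂ = (48+272)/(137+1058) = 320/1195 = 0.26778.
SE = √(p̂(1−p̂)(1/n₁+1/n₂)) = √(0.26778·0.73222·0.00824445) = √(0.00161653) = 0.04021.
z = (0.35036 − 0.25709)/0.04021 = 0.09327/0.04021 = 2.320.

z = 2.320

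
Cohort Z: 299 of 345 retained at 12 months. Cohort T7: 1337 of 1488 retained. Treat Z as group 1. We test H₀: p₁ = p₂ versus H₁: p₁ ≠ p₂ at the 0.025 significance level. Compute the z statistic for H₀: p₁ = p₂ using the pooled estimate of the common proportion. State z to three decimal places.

z = -1.721

p̂₁ = 299/345 ≈ 0.86667, p̂₂ = 1337/1488 ≈ 0.89852.
Pooled p̂ = (299+1337)/(345+1488) = 1636/1833 = 0.89253.
SE = √(p̂(1−p̂)(1/n₁+1/n₂)) = √(0.89253·0.10747·0.00357059) = √(0.000342504) = 0.01851.
z = (0.86667 − 0.89852)/0.01851 = -0.03185/0.01851 = -1.721.
Two-sided p-value ≈ 2·Φ(−1.721) = 0.0852. With α = 0.025, fail to reject H₀.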